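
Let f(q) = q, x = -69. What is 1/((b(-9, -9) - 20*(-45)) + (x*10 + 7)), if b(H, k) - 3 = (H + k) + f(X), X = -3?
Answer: 1/199 ≈ 0.0050251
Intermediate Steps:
b(H, k) = H + k (b(H, k) = 3 + ((H + k) - 3) = 3 + (-3 + H + k) = H + k)
1/((b(-9, -9) - 20*(-45)) + (x*10 + 7)) = 1/(((-9 - 9) - 20*(-45)) + (-69*10 + 7)) = 1/((-18 + 900) + (-690 + 7)) = 1/(882 - 683) = 1/199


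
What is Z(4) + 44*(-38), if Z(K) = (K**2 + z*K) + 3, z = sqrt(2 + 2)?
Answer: -1645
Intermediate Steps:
z = 2 (z = sqrt(4) = 2)
Z(K) = 3 + K**2 + 2*K (Z(K) = (K**2 + 2*K) + 3 = 3 + K**2 + 2*K)
Z(4) + 44*(-38) = (3 + 4**2 + 2*4) + 44*(-38) = (3 + 16 + 8) - 1672 = 27 - 1672 = -1645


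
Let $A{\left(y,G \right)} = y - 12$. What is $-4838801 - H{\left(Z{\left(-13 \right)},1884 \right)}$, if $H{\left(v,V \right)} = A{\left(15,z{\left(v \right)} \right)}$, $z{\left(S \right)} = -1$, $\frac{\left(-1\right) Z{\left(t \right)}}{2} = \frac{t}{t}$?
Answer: $-4838804$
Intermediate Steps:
$Z{\left(t \right)} = -2$ ($Z{\left(t \right)} = - 2 \frac{t}{t} = \left(-2\right) 1 = -2$)
$A{\left(y,G \right)} = -12 + y$ ($A{\left(y,G \right)} = y - 12 = -12 + y$)
$H{\left(v,V \right)} = 3$ ($H{\left(v,V \right)} = -12 + 15 = 3$)
$-4838801 - H{\left(Z{\left(-13 \right)},1884 \right)} = -4838801 - 3 = -4838804$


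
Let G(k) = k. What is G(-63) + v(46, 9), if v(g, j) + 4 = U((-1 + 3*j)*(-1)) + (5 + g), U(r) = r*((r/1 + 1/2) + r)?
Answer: 1323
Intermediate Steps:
U(r) = r*(½ + 2*r) (U(r) = r*((r*1 + 1*(½)) + r) = r*((r + ½) + r) = r*((½ + r) + r) = r*(½ + 2*r))
v(g, j) = 1 + g + (1 - 3*j)*(5 - 12*j)/2 (v(g, j) = -4 + (((-1 + 3*j)*(-1))*(1 + 4*((-1 + 3*j)*(-1)))/2 + (5 + g)) = -4 + ((1 - 3*j)*(1 + 4*(1 - 3*j))/2 + (5 + g)) = -4 + ((1 - 3*j)*(1 + (4 - 12*j))/2 + (5 + g)) = -4 + ((1 - 3*j)*(5 - 12*j)/2 + (5 + g)) = -4 + (5 + g + (1 - 3*j)*(5 - 12*j)/2) = 1 + g + (1 - 3*j)*(5 - 12*j)/2)
G(-63) + v(46, 9) = -63 + (7/2 + 46 + 18*9² - 27/2*9) = -63 + (7/2 + 46 + 18*81 - 243/2) = -63 + (7/2 + 46 + 1458 - 243/2) = -63 + 1386 = 1323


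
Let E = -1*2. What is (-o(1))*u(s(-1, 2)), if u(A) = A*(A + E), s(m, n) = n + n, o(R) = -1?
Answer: 8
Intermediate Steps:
E = -2
s(m, n) = 2*n
u(A) = A*(-2 + A) (u(A) = A*(A - 2) = A*(-2 + A))
(-o(1))*u(s(-1, 2)) = (-1*(-1))*((2*2)*(-2 + 2*2)) = 1*(4*(-2 + 4)) = 1*(4*2) = 1*8 = 8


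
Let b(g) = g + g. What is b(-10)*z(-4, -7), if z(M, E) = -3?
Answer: 60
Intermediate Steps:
b(g) = 2*g
b(-10)*z(-4, -7) = (2*(-10))*(-3) = -20*(-3) = 60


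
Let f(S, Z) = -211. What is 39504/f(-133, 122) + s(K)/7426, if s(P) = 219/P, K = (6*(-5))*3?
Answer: -8800716523/47006580 ≈ -187.22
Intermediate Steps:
K = -90 (K = -30*3 = -90)
39504/f(-133, 122) + s(K)/7426 = 39504/(-211) + (219/(-90))/7426 = 39504*(-1/211) + (219*(-1/90))*(1/7426) = -39504/211 - 73/30*1/7426 = -39504/211 - 73/222780 = -8800716523/47006580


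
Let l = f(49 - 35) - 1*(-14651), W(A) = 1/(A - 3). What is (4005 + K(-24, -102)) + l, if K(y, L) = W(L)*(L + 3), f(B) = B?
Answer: 653483/35 ≈ 18671.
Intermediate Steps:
W(A) = 1/(-3 + A)
K(y, L) = (3 + L)/(-3 + L) (K(y, L) = (L + 3)/(-3 + L) = (3 + L)/(-3 + L))
l = 14665 (l = (49 - 35) - 1*(-14651) = 14 + 14651 = 14665)
(4005 + K(-24, -102)) + l = (4005 + (3 - 102)/(-3 - 102)) + 14665 = (4005 - 99/(-105)) + 14665 = (4005 - 1/105*(-99)) + 14665 = (4005 + 33/35) + 14665 = 140208/35 + 14665 = 653483/35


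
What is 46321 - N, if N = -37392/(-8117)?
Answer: 375950165/8117 ≈ 46316.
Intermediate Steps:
N = 37392/8117 (N = -37392*(-1/8117) = 37392/8117 ≈ 4.6066)
46321 - N = 46321 - 1*37392/8117 = 46321 - 37392/8117 = 375950165/8117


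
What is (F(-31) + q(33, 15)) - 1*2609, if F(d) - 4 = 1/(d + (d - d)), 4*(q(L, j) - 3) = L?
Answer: -321629/124 ≈ -2593.8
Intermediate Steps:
q(L, j) = 3 + L/4
F(d) = 4 + 1/d (F(d) = 4 + 1/(d + (d - d)) = 4 + 1/(d + 0) = 4 + 1/d)
(F(-31) + q(33, 15)) - 1*2609 = ((4 + 1/(-31)) + (3 + (¼)*33)) - 1*2609 = ((4 - 1/31) + (3 + 33/4)) - 2609 = (123/31 + 45/4) - 2609 = 1887/124 - 2609 = -321629/124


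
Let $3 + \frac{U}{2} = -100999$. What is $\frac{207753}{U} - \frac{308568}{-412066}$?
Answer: $- \frac{11637988713}{41619490132} \approx -0.27963$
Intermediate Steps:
$U = -202004$ ($U = -6 + 2 \left(-100999\right) = -6 - 201998 = -202004$)
$\frac{207753}{U} - \frac{308568}{-412066} = \frac{207753}{-202004} - \frac{308568}{-412066} = 207753 \left(- \frac{1}{202004}\right) - - \frac{154284}{206033} = - \frac{207753}{202004} + \frac{154284}{206033} = - \frac{11637988713}{41619490132}$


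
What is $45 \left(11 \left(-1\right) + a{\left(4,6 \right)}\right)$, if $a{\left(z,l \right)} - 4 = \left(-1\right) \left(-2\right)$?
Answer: $-225$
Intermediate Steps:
$a{\left(z,l \right)} = 6$ ($a{\left(z,l \right)} = 4 - -2 = 4 + 2 = 6$)
$45 \left(11 \left(-1\right) + a{\left(4,6 \right)}\right) = 45 \left(11 \left(-1\right) + 6\right) = 45 \left(-11 + 6\right) = 45 \left(-5\right) = -225$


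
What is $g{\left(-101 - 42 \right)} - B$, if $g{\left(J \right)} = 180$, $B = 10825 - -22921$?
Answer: $-33566$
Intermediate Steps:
$B = 33746$ ($B = 10825 + 22921 = 33746$)
$g{\left(-101 - 42 \right)} - B = 180 - 33746 = -33566$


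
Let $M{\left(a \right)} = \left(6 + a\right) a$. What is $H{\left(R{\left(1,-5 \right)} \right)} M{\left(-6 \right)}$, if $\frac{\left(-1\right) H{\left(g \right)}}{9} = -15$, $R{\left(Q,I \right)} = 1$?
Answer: $0$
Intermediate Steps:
$H{\left(g \right)} = 135$ ($H{\left(g \right)} = \left(-9\right) \left(-15\right) = 135$)
$M{\left(a \right)} = a \left(6 + a\right)$
$H{\left(R{\left(1,-5 \right)} \right)} M{\left(-6 \right)} = 135 \left(- 6 \left(6 - 6\right)\right) = 135 \left(\left(-6\right) 0\right) = 135 \cdot 0 = 0$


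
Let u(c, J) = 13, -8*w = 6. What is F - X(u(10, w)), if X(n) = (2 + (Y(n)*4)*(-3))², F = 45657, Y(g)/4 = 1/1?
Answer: 43541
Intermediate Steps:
w = -¾ (w = -⅛*6 = -¾ ≈ -0.75000)
Y(g) = 4 (Y(g) = 4*(1/1) = 4*(1*1) = 4*1 = 4)
X(n) = 2116 (X(n) = (2 + (4*4)*(-3))² = (2 + 16*(-3))² = (2 - 48)² = (-46)² = 2116)
F - X(u(10, w)) = 45657 - 1*2116 = 45657 - 2116 = 43541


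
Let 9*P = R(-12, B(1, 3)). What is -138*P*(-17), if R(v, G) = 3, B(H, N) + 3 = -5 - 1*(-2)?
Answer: 782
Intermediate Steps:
B(H, N) = -6 (B(H, N) = -3 + (-5 - 1*(-2)) = -3 + (-5 + 2) = -3 - 3 = -6)
P = 1/3 (P = (1/9)*3 = 1/3 ≈ 0.33333)
-138*P*(-17) = -138*1/3*(-17) = -46*(-17) = 782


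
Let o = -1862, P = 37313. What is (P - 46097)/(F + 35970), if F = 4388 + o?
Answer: -183/802 ≈ -0.22818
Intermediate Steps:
F = 2526 (F = 4388 - 1862 = 2526)
(P - 46097)/(F + 35970) = (37313 - 46097)/(2526 + 35970) = -8784/38496 = -8784*1/38496 = -183/802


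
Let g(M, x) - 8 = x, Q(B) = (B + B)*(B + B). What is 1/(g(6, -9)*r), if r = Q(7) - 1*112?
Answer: -1/84 ≈ -0.011905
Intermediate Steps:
Q(B) = 4*B² (Q(B) = (2*B)*(2*B) = 4*B²)
g(M, x) = 8 + x
r = 84 (r = 4*7² - 1*112 = 4*49 - 112 = 196 - 112 = 84)
1/(g(6, -9)*r) = 1/((8 - 9)*84) = 1/(-1*84) = 1/(-84) = -1/84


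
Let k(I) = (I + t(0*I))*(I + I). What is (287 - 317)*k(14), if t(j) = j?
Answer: -11760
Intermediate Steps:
k(I) = 2*I² (k(I) = (I + 0*I)*(I + I) = (I + 0)*(2*I) = I*(2*I) = 2*I²)
(287 - 317)*k(14) = (287 - 317)*(2*14²) = -60*196 = -30*392 = -11760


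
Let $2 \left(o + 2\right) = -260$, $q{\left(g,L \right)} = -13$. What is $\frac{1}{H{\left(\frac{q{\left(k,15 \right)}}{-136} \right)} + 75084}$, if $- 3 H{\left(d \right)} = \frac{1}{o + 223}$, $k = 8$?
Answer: $\frac{273}{20497931} \approx 1.3318 \cdot 10^{-5}$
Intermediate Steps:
$o = -132$ ($o = -2 + \frac{1}{2} \left(-260\right) = -2 - 130 = -132$)
$H{\left(d \right)} = - \frac{1}{273}$ ($H{\left(d \right)} = - \frac{1}{3 \left(-132 + 223\right)} = - \frac{1}{3 \cdot 91} = \left(- \frac{1}{3}\right) \frac{1}{91} = - \frac{1}{273}$)
$\frac{1}{H{\left(\frac{q{\left(k,15 \right)}}{-136} \right)} + 75084} = \frac{1}{- \frac{1}{273} + 75084} = \frac{1}{\frac{20497931}{273}} = \frac{273}{20497931}$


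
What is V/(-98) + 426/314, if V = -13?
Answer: 22915/15386 ≈ 1.4893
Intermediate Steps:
V/(-98) + 426/314 = -13/(-98) + 426/314 = -13*(-1/98) + 426*(1/314) = 13/98 + 213/157 = 22915/15386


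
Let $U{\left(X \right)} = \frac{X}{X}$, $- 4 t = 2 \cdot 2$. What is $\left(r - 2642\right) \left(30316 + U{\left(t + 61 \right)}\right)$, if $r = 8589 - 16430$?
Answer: $-317813111$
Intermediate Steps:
$t = -1$ ($t = - \frac{2 \cdot 2}{4} = \left(- \frac{1}{4}\right) 4 = -1$)
$U{\left(X \right)} = 1$
$r = -7841$ ($r = 8589 - 16430 = -7841$)
$\left(r - 2642\right) \left(30316 + U{\left(t + 61 \right)}\right) = \left(-7841 - 2642\right) \left(30316 + 1\right) = \left(-10483\right) 30317 = -317813111$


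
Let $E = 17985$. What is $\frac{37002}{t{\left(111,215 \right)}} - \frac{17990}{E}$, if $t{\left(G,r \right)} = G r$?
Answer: $\frac{15743308}{28614135} \approx 0.55019$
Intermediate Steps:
$\frac{37002}{t{\left(111,215 \right)}} - \frac{17990}{E} = \frac{37002}{111 \cdot 215} - \frac{17990}{17985} = \frac{37002}{23865} - \frac{3598}{3597} = 37002 \cdot \frac{1}{23865} - \frac{3598}{3597} = \frac{12334}{7955} - \frac{3598}{3597} = \frac{15743308}{28614135}$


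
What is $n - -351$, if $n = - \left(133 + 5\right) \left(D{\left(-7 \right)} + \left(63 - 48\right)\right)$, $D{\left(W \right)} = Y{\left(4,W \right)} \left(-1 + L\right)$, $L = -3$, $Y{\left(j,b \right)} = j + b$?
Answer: $-3375$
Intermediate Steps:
$Y{\left(j,b \right)} = b + j$
$D{\left(W \right)} = -16 - 4 W$ ($D{\left(W \right)} = \left(W + 4\right) \left(-1 - 3\right) = \left(4 + W\right) \left(-4\right) = -16 - 4 W$)
$n = -3726$ ($n = - \left(133 + 5\right) \left(\left(-16 - -28\right) + \left(63 - 48\right)\right) = - 138 \left(\left(-16 + 28\right) + 15\right) = - 138 \left(12 + 15\right) = - 138 \cdot 27 = \left(-1\right) 3726 = -3726$)
$n - -351 = -3726 - -351 = -3726 + 351 = -3375$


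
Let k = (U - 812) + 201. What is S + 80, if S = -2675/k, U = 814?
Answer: 13565/203 ≈ 66.823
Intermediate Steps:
k = 203 (k = (814 - 812) + 201 = 2 + 201 = 203)
S = -2675/203 ≈ -13.177
S + 80 = -2675/203 + 80 = 13565/203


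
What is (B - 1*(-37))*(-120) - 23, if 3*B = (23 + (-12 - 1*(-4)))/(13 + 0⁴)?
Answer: -58619/13 ≈ -4509.2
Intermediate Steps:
B = 5/13 (B = ((23 + (-12 - 1*(-4)))/(13 + 0⁴))/3 = ((23 + (-12 + 4))/(13 + 0))/3 = ((23 - 8)/13)/3 = (15*(1/13))/3 = (⅓)*(15/13) = 5/13 ≈ 0.38462)
(B - 1*(-37))*(-120) - 23 = (5/13 - 1*(-37))*(-120) - 23 = (5/13 + 37)*(-120) - 23 = (486/13)*(-120) - 23 = -58320/13 - 23 = -58619/13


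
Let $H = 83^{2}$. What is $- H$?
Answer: $-6889$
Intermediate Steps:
$H = 6889$
$- H = \left(-1\right) 6889 = -6889$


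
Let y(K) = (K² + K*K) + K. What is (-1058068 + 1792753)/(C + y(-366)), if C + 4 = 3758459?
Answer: 104955/575143 ≈ 0.18249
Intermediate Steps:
C = 3758455 (C = -4 + 3758459 = 3758455)
y(K) = K + 2*K² (y(K) = (K² + K²) + K = 2*K² + K = K + 2*K²)
(-1058068 + 1792753)/(C + y(-366)) = (-1058068 + 1792753)/(3758455 - 366*(1 + 2*(-366))) = 734685/(3758455 - 366*(1 - 732)) = 734685/(3758455 - 366*(-731)) = 734685/(3758455 + 267546) = 734685/4026001 = 734685*(1/4026001) = 104955/575143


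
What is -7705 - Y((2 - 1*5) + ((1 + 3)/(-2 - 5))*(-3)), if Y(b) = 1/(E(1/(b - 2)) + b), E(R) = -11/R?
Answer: -1880027/244 ≈ -7705.0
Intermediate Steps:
Y(b) = 1/(22 - 10*b) (Y(b) = 1/(-(-22 + 11*b) + b) = 1/(-11*(-2 + b) + b) = 1/((22 - 11*b) + b) = 1/(22 - 10*b))
-7705 - Y((2 - 1*5) + ((1 + 3)/(-2 - 5))*(-3)) = -7705 - 1/(2*(11 - 5*((2 - 1*5) + ((1 + 3)/(-2 - 5))*(-3)))) = -7705 - 1/(2*(11 - 5*((2 - 5) + (4/(-7))*(-3)))) = -7705 - 1/(2*(11 - 5*(-3 + (4*(-⅐))*(-3)))) = -7705 - 1/(2*(11 - 5*(-3 - 4/7*(-3)))) = -7705 - 1/(2*(11 - 5*(-3 + 12/7))) = -7705 - 1/(2*(11 - 5*(-9/7))) = -7705 - 1/(2*(11 + 45/7)) = -7705 - 1/(2*122/7) = -7705 - 7/(2*122) = -7705 - 1*7/244 = -7705 - 7/244 = -1880027/244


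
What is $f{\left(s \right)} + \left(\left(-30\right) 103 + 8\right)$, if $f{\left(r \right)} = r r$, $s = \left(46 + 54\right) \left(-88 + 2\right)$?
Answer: $73956918$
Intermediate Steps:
$s = -8600$ ($s = 100 \left(-86\right) = -8600$)
$f{\left(r \right)} = r^{2}$
$f{\left(s \right)} + \left(\left(-30\right) 103 + 8\right) = \left(-8600\right)^{2} + \left(\left(-30\right) 103 + 8\right) = 73960000 + \left(-3090 + 8\right) = 73960000 - 3082 = 73956918$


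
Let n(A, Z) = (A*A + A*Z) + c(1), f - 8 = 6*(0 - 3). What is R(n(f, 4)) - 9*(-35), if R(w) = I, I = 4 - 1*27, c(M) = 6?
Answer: 292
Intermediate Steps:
f = -10 (f = 8 + 6*(0 - 3) = 8 + 6*(-3) = 8 - 18 = -10)
n(A, Z) = 6 + A² + A*Z (n(A, Z) = (A*A + A*Z) + 6 = (A² + A*Z) + 6 = 6 + A² + A*Z)
I = -23 (I = 4 - 27 = -23)
R(w) = -23
R(n(f, 4)) - 9*(-35) = -23 - 9*(-35) = -23 - 1*(-315) = -23 + 315 = 292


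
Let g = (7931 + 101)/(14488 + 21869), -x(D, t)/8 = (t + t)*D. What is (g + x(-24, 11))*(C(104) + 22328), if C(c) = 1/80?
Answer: 3429136159750/36357 ≈ 9.4318e+7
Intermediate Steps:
x(D, t) = -16*D*t (x(D, t) = -8*(t + t)*D = -8*2*t*D = -16*D*t)
g = 8032/36357 ≈ 0.22092
C(c) = 1/80
(g + x(-24, 11))*(C(104) + 22328) = (8032/36357 - 16*(-24)*11)*(1/80 + 22328) = (8032/36357 + 4224)*(1786241/80) = (153580000/36357)*(1786241/80) = 3429136159750/36357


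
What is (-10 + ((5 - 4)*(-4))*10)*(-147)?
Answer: 7350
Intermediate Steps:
(-10 + ((5 - 4)*(-4))*10)*(-147) = (-10 + (1*(-4))*10)*(-147) = (-10 - 4*10)*(-147) = (-10 - 40)*(-147) = -50*(-147) = 7350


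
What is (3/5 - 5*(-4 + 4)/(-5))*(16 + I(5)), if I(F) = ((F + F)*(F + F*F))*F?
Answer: 4548/5 ≈ 909.60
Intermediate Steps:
I(F) = 2*F**2*(F + F**2) (I(F) = ((2*F)*(F + F**2))*F = (2*F*(F + F**2))*F = 2*F**2*(F + F**2))
(3/5 - 5*(-4 + 4)/(-5))*(16 + I(5)) = (3/5 - 5*(-4 + 4)/(-5))*(16 + 2*5**3*(1 + 5)) = (3*(1/5) - 5*0*(-1/5))*(16 + 2*125*6) = (3/5 + 0*(-1/5))*(16 + 1500) = (3/5 + 0)*1516 = (3/5)*1516 = 4548/5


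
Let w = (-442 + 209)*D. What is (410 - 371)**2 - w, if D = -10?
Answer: -809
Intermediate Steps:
w = 2330 (w = (-442 + 209)*(-10) = -233*(-10) = 2330)
(410 - 371)**2 - w = (410 - 371)**2 - 1*2330 = 39**2 - 2330 = 1521 - 2330 = -809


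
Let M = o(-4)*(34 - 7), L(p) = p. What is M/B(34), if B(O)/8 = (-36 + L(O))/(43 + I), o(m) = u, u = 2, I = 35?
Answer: -1053/4 ≈ -263.25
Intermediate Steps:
o(m) = 2
B(O) = -48/13 + 4*O/39 (B(O) = 8*((-36 + O)/(43 + 35)) = 8*((-36 + O)/78) = 8*((-36 + O)*(1/78)) = 8*(-6/13 + O/78) = -48/13 + 4*O/39)
M = 54 (M = 2*(34 - 7) = 2*27 = 54)
M/B(34) = 54/(-48/13 + (4/39)*34) = 54/(-48/13 + 136/39) = 54/(-8/39) = 54*(-39/8) = -1053/4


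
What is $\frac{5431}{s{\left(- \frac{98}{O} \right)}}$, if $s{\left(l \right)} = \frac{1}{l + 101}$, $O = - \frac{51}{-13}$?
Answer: $\frac{21055987}{51} \approx 4.1286 \cdot 10^{5}$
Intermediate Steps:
$O = \frac{51}{13}$ ($O = \left(-51\right) \left(- \frac{1}{13}\right) = \frac{51}{13} \approx 3.9231$)
$s{\left(l \right)} = \frac{1}{101 + l}$
$\frac{5431}{s{\left(- \frac{98}{O} \right)}} = \frac{5431}{\frac{1}{101 - \frac{98}{\frac{51}{13}}}} = \frac{5431}{\frac{1}{101 - \frac{1274}{51}}} = \frac{5431}{\frac{1}{\frac{3877}{51}}} = \frac{5431}{\frac{51}{3877}} = 5431 \cdot \frac{3877}{51} = \frac{21055987}{51}$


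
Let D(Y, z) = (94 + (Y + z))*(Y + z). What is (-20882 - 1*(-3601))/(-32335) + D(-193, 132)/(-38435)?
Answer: 145857118/248559145 ≈ 0.58681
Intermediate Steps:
D(Y, z) = (Y + z)*(94 + Y + z) (D(Y, z) = (94 + Y + z)*(Y + z) = (Y + z)*(94 + Y + z))
(-20882 - 1*(-3601))/(-32335) + D(-193, 132)/(-38435) = (-20882 - 1*(-3601))/(-32335) + ((-193)² + 132² + 94*(-193) + 94*132 + 2*(-193)*132)/(-38435) = (-20882 + 3601)*(-1/32335) + (37249 + 17424 - 18142 + 12408 - 50952)*(-1/38435) = -17281*(-1/32335) - 2013*(-1/38435) = 17281/32335 + 2013/38435 = 145857118/248559145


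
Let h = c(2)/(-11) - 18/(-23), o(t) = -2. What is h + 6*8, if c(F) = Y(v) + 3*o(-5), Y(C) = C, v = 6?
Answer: 1122/23 ≈ 48.783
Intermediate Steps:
c(F) = 0 (c(F) = 6 + 3*(-2) = 6 - 6 = 0)
h = 18/23 (h = 0/(-11) - 18/(-23) = 0*(-1/11) - 18*(-1/23) = 0 + 18/23 = 18/23 ≈ 0.78261)
h + 6*8 = 18/23 + 6*8 = 18/23 + 48 = 1122/23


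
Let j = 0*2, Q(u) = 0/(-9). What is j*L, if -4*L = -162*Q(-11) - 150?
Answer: 0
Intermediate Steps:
Q(u) = 0 (Q(u) = 0*(-⅑) = 0)
L = 75/2 (L = -(-162*0 - 150)/4 = -(0 - 150)/4 = -¼*(-150) = 75/2 ≈ 37.500)
j = 0
j*L = 0*(75/2) = 0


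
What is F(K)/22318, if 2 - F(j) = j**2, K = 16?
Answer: -127/11159 ≈ -0.011381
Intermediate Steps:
F(j) = 2 - j**2
F(K)/22318 = (2 - 1*16**2)/22318 = (2 - 1*256)*(1/22318) = (2 - 256)*(1/22318) = -254*1/22318 = -127/11159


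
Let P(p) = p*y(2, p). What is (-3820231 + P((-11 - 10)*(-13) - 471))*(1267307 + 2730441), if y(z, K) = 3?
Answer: -15274695502100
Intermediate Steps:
P(p) = 3*p (P(p) = p*3 = 3*p)
(-3820231 + P((-11 - 10)*(-13) - 471))*(1267307 + 2730441) = (-3820231 + 3*((-11 - 10)*(-13) - 471))*(1267307 + 2730441) = (-3820231 + 3*(-21*(-13) - 471))*3997748 = (-3820231 + 3*(273 - 471))*3997748 = (-3820231 + 3*(-198))*3997748 = (-3820231 - 594)*3997748 = -3820825*3997748 = -15274695502100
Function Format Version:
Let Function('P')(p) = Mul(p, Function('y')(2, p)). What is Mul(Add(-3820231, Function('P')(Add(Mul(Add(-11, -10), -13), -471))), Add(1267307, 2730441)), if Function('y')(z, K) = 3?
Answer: -15274695502100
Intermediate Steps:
Function('P')(p) = Mul(3, p) (Function('P')(p) = Mul(p, 3) = Mul(3, p))
Mul(Add(-3820231, Function('P')(Add(Mul(Add(-11, -10), -13), -471))), Add(1267307, 2730441)) = Mul(Add(-3820231, Mul(3, Add(Mul(Add(-11, -10), -13), -471))), Add(1267307, 2730441)) = Mul(Add(-3820231, Mul(3, Add(Mul(-21, -13), -471))), 3997748) = Mul(Add(-3820231, Mul(3, Add(273, -471))), 3997748) = Mul(Add(-3820231, Mul(3, -198)), 3997748) = Mul(Add(-3820231, -594), 3997748) = Mul(-3820825, 3997748) = -15274695502100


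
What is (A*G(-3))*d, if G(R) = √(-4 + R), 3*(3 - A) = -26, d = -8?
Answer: -280*I*√7/3 ≈ -246.94*I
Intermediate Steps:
A = 35/3 (A = 3 - ⅓*(-26) = 3 + 26/3 = 35/3 ≈ 11.667)
(A*G(-3))*d = (35*√(-4 - 3)/3)*(-8) = (35*√(-7)/3)*(-8) = (35*(I*√7)/3)*(-8) = (35*I*√7/3)*(-8) = -280*I*√7/3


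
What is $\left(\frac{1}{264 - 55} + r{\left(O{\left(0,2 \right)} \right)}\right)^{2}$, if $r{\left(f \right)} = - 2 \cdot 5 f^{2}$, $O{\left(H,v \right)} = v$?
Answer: $\frac{69872881}{43681} \approx 1599.6$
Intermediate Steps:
$r{\left(f \right)} = - 10 f^{2}$
$\left(\frac{1}{264 - 55} + r{\left(O{\left(0,2 \right)} \right)}\right)^{2} = \left(\frac{1}{264 - 55} - 10 \cdot 2^{2}\right)^{2} = \left(\frac{1}{209} - 40\right)^{2} = \left(- \frac{8359}{209}\right)^{2} = \frac{69872881}{43681}$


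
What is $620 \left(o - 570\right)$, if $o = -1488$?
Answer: $-1275960$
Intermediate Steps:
$620 \left(o - 570\right) = 620 \left(-1488 - 570\right) = 620 \left(-2058\right) = -1275960$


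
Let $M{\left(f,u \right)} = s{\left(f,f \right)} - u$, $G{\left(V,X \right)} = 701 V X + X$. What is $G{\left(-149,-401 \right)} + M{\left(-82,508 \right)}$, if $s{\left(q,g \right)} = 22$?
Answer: $41883162$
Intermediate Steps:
$G{\left(V,X \right)} = X + 701 V X$ ($G{\left(V,X \right)} = 701 V X + X = X + 701 V X$)
$M{\left(f,u \right)} = 22 - u$
$G{\left(-149,-401 \right)} + M{\left(-82,508 \right)} = - 401 \left(1 + 701 \left(-149\right)\right) + \left(22 - 508\right) = - 401 \left(1 - 104449\right) + \left(22 - 508\right) = \left(-401\right) \left(-104448\right) - 486 = 41883648 - 486 = 41883162$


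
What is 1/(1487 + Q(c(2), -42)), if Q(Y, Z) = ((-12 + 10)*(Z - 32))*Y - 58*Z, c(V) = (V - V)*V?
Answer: 1/3923 ≈ 0.00025491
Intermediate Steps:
c(V) = 0 (c(V) = 0*V = 0)
Q(Y, Z) = -58*Z + Y*(64 - 2*Z) (Q(Y, Z) = (-2*(-32 + Z))*Y - 58*Z = (64 - 2*Z)*Y - 58*Z = Y*(64 - 2*Z) - 58*Z = -58*Z + Y*(64 - 2*Z))
1/(1487 + Q(c(2), -42)) = 1/(1487 + (-58*(-42) + 64*0 - 2*0*(-42))) = 1/(1487 + (2436 + 0 + 0)) = 1/(1487 + 2436) = 1/3923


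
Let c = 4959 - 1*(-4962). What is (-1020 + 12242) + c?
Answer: 21143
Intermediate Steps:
c = 9921 (c = 4959 + 4962 = 9921)
(-1020 + 12242) + c = (-1020 + 12242) + 9921 = 11222 + 9921 = 21143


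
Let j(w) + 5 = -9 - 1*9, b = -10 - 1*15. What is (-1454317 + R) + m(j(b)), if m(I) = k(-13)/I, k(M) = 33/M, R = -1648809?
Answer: -927834641/299 ≈ -3.1031e+6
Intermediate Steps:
b = -25 (b = -10 - 15 = -25)
j(w) = -23 (j(w) = -5 + (-9 - 1*9) = -5 + (-9 - 9) = -5 - 18 = -23)
m(I) = -33/(13*I) (m(I) = (33/(-13))/I = (33*(-1/13))/I = -33/(13*I))
(-1454317 + R) + m(j(b)) = (-1454317 - 1648809) - 33/13/(-23) = -3103126 - 33/13*(-1/23) = -3103126 + 33/299 = -927834641/299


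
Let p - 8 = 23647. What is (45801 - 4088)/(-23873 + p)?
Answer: -41713/218 ≈ -191.34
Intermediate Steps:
p = 23655 (p = 8 + 23647 = 23655)
(45801 - 4088)/(-23873 + p) = (45801 - 4088)/(-23873 + 23655) = 41713/(-218) = 41713*(-1/218) = -41713/218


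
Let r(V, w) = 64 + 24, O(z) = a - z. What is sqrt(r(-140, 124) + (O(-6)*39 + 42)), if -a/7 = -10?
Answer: sqrt(3094) ≈ 55.624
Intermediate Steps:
a = 70 (a = -7*(-10) = 70)
O(z) = 70 - z
r(V, w) = 88
sqrt(r(-140, 124) + (O(-6)*39 + 42)) = sqrt(88 + ((70 - 1*(-6))*39 + 42)) = sqrt(88 + ((70 + 6)*39 + 42)) = sqrt(88 + (76*39 + 42)) = sqrt(88 + (2964 + 42)) = sqrt(88 + 3006) = sqrt(3094)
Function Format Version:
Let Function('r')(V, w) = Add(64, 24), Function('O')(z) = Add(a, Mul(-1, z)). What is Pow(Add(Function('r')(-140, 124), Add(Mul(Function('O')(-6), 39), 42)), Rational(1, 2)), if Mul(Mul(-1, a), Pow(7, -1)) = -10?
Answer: Pow(3094, Rational(1, 2)) ≈ 55.624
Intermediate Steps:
a = 70 (a = Mul(-7, -10) = 70)
Function('O')(z) = Add(70, Mul(-1, z))
Function('r')(V, w) = 88
Pow(Add(Function('r')(-140, 124), Add(Mul(Function('O')(-6), 39), 42)), Rational(1, 2)) = Pow(Add(88, Add(Mul(Add(70, Mul(-1, -6)), 39), 42)), Rational(1, 2)) = Pow(Add(88, Add(Mul(Add(70, 6), 39), 42)), Rational(1, 2)) = Pow(Add(88, Add(Mul(76, 39), 42)), Rational(1, 2)) = Pow(Add(88, Add(2964, 42)), Rational(1, 2)) = Pow(Add(88, 3006), Rational(1, 2)) = Pow(3094, Rational(1, 2))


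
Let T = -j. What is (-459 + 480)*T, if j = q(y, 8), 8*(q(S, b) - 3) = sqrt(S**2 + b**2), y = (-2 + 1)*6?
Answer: -357/4 ≈ -89.250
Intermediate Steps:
y = -6 (y = -1*6 = -6)
q(S, b) = 3 + sqrt(S**2 + b**2)/8
j = 17/4 (j = 3 + sqrt((-6)**2 + 8**2)/8 = 3 + sqrt(36 + 64)/8 = 3 + sqrt(100)/8 = 3 + (1/8)*10 = 3 + 5/4 = 17/4 ≈ 4.2500)
T = -17/4 (T = -1*17/4 = -17/4 ≈ -4.2500)
(-459 + 480)*T = (-459 + 480)*(-17/4) = 21*(-17/4) = -357/4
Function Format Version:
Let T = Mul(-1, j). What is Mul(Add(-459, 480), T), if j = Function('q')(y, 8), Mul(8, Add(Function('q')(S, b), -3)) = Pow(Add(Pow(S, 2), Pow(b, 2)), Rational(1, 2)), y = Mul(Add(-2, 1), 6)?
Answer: Rational(-357, 4) ≈ -89.250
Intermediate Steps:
y = -6 (y = Mul(-1, 6) = -6)
Function('q')(S, b) = Add(3, Mul(Rational(1, 8), Pow(Add(Pow(S, 2), Pow(b, 2)), Rational(1, 2))))
j = Rational(17, 4) (j = Add(3, Mul(Rational(1, 8), Pow(Add(Pow(-6, 2), Pow(8, 2)), Rational(1, 2)))) = Add(3, Mul(Rational(1, 8), Pow(Add(36, 64), Rational(1, 2)))) = Add(3, Mul(Rational(1, 8), Pow(100, Rational(1, 2)))) = Add(3, Mul(Rational(1, 8), 10)) = Add(3, Rational(5, 4)) = Rational(17, 4) ≈ 4.2500)
T = Rational(-17, 4) (T = Mul(-1, Rational(17, 4)) = Rational(-17, 4) ≈ -4.2500)
Mul(Add(-459, 480), T) = Mul(Add(-459, 480), Rational(-17, 4)) = Mul(21, Rational(-17, 4)) = Rational(-357, 4)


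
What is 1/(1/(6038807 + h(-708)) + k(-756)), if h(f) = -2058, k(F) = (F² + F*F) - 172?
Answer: 6036749/6899400432101 ≈ 8.7497e-7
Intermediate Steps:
k(F) = -172 + 2*F² (k(F) = (F² + F²) - 172 = 2*F² - 172 = -172 + 2*F²)
1/(1/(6038807 + h(-708)) + k(-756)) = 1/(1/(6038807 - 2058) + (-172 + 2*(-756)²)) = 1/(1/6036749 + (-172 + 2*571536)) = 1/(1/6036749 + (-172 + 1143072)) = 1/(1/6036749 + 1142900) = 1/(6899400432101/6036749) = 6036749/6899400432101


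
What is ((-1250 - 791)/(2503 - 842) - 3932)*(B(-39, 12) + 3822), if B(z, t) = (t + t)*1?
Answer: -25126275678/1661 ≈ -1.5127e+7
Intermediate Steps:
B(z, t) = 2*t (B(z, t) = (2*t)*1 = 2*t)
((-1250 - 791)/(2503 - 842) - 3932)*(B(-39, 12) + 3822) = ((-1250 - 791)/(2503 - 842) - 3932)*(2*12 + 3822) = (-2041/1661 - 3932)*(24 + 3822) = (-2041*1/1661 - 3932)*3846 = (-2041/1661 - 3932)*3846 = -6533093/1661*3846 = -25126275678/1661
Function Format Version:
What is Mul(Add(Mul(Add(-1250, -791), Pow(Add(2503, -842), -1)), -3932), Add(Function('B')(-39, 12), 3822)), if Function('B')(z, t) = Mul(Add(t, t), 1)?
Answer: Rational(-25126275678, 1661) ≈ -1.5127e+7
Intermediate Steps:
Function('B')(z, t) = Mul(2, t) (Function('B')(z, t) = Mul(Mul(2, t), 1) = Mul(2, t))
Mul(Add(Mul(Add(-1250, -791), Pow(Add(2503, -842), -1)), -3932), Add(Function('B')(-39, 12), 3822)) = Mul(Add(Mul(Add(-1250, -791), Pow(Add(2503, -842), -1)), -3932), Add(Mul(2, 12), 3822)) = Mul(Add(Mul(-2041, Pow(1661, -1)), -3932), Add(24, 3822)) = Mul(Add(Mul(-2041, Rational(1, 1661)), -3932), 3846) = Mul(Add(Rational(-2041, 1661), -3932), 3846) = Mul(Rational(-6533093, 1661), 3846) = Rational(-25126275678, 1661)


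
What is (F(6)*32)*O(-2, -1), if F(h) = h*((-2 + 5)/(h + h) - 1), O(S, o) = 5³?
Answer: -18000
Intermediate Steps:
O(S, o) = 125
F(h) = h*(-1 + 3/(2*h)) (F(h) = h*(3/((2*h)) - 1) = h*(3*(1/(2*h)) - 1) = h*(3/(2*h) - 1) = h*(-1 + 3/(2*h)))
(F(6)*32)*O(-2, -1) = ((3/2 - 1*6)*32)*125 = ((3/2 - 6)*32)*125 = -9/2*32*125 = -144*125 = -18000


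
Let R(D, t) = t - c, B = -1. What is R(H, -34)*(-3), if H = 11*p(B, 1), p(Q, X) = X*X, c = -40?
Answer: -18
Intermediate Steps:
p(Q, X) = X²
H = 11 (H = 11*1² = 11*1 = 11)
R(D, t) = 40 + t (R(D, t) = t - 1*(-40) = t + 40 = 40 + t)
R(H, -34)*(-3) = (40 - 34)*(-3) = 6*(-3) = -18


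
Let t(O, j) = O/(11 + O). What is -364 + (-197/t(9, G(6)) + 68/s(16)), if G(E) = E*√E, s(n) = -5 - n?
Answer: -50716/63 ≈ -805.02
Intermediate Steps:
G(E) = E^(3/2)
t(O, j) = O/(11 + O)
-364 + (-197/t(9, G(6)) + 68/s(16)) = -364 + (-197/(9/(11 + 9)) + 68/(-5 - 1*16)) = -364 + (-197/(9/20) + 68/(-5 - 16)) = -364 + (-197/(9*(1/20)) + 68/(-21)) = -364 + (-197/9/20 + 68*(-1/21)) = -364 + (-197*20/9 - 68/21) = -364 + (-3940/9 - 68/21) = -364 - 27784/63 = -50716/63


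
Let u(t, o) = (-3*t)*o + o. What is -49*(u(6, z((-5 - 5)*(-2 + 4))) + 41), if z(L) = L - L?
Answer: -2009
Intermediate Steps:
z(L) = 0
u(t, o) = o - 3*o*t (u(t, o) = -3*o*t + o = o - 3*o*t)
-49*(u(6, z((-5 - 5)*(-2 + 4))) + 41) = -49*(0*(1 - 3*6) + 41) = -49*(0*(1 - 18) + 41) = -49*(0*(-17) + 41) = -49*(0 + 41) = -49*41 = -2009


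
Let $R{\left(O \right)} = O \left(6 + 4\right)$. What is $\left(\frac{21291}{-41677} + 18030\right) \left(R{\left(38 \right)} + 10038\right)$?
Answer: $\frac{7828241667942}{41677} \approx 1.8783 \cdot 10^{8}$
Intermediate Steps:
$R{\left(O \right)} = 10 O$ ($R{\left(O \right)} = O 10 = 10 O$)
$\left(\frac{21291}{-41677} + 18030\right) \left(R{\left(38 \right)} + 10038\right) = \left(\frac{21291}{-41677} + 18030\right) \left(10 \cdot 38 + 10038\right) = \left(21291 \left(- \frac{1}{41677}\right) + 18030\right) \left(380 + 10038\right) = \left(- \frac{21291}{41677} + 18030\right) 10418 = \frac{751415019}{41677} \cdot 10418 = \frac{7828241667942}{41677}$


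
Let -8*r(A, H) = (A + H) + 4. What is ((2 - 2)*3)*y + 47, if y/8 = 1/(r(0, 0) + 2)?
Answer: 47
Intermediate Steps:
r(A, H) = -½ - A/8 - H/8 (r(A, H) = -((A + H) + 4)/8 = -(4 + A + H)/8 = -½ - A/8 - H/8)
y = 16/3 (y = 8/((-½ - ⅛*0 - ⅛*0) + 2) = 8/((-½ + 0 + 0) + 2) = 8/(-½ + 2) = 8/(3/2) = 8*(⅔) = 16/3 ≈ 5.3333)
((2 - 2)*3)*y + 47 = ((2 - 2)*3)*(16/3) + 47 = (0*3)*(16/3) + 47 = 0*(16/3) + 47 = 0 + 47 = 47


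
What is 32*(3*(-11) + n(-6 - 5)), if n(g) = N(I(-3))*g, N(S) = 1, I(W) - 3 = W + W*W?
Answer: -1408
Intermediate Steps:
I(W) = 3 + W + W² (I(W) = 3 + (W + W*W) = 3 + (W + W²) = 3 + W + W²)
n(g) = g (n(g) = 1*g = g)
32*(3*(-11) + n(-6 - 5)) = 32*(3*(-11) + (-6 - 5)) = 32*(-33 - 11) = 32*(-44) = -1408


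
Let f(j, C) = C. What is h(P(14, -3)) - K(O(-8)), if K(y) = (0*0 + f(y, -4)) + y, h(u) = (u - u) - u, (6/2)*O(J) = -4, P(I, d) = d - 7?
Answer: 46/3 ≈ 15.333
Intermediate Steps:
P(I, d) = -7 + d
O(J) = -4/3 (O(J) = (⅓)*(-4) = -4/3)
h(u) = -u (h(u) = 0 - u = -u)
K(y) = -4 + y (K(y) = (0*0 - 4) + y = (0 - 4) + y = -4 + y)
h(P(14, -3)) - K(O(-8)) = -(-7 - 3) - (-4 - 4/3) = -1*(-10) - 1*(-16/3) = 10 + 16/3 = 46/3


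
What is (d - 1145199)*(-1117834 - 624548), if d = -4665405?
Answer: 10124291818728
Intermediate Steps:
(d - 1145199)*(-1117834 - 624548) = (-4665405 - 1145199)*(-1117834 - 624548) = -5810604*(-1742382) = 10124291818728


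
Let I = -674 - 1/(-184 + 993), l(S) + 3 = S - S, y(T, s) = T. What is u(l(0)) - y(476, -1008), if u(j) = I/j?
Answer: -609985/2427 ≈ -251.33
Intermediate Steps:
l(S) = -3 (l(S) = -3 + (S - S) = -3 + 0 = -3)
I = -545267/809 (I = -674 - 1/809 = -545267/809 ≈ -674.00)
u(j) = -545267/(809*j)
u(l(0)) - y(476, -1008) = -545267/809/(-3) - 1*476 = -545267/809*(-⅓) - 476 = 545267/2427 - 476 = -609985/2427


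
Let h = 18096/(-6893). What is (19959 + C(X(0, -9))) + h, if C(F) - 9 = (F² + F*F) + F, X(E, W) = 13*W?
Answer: 325531401/6893 ≈ 47226.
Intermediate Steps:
h = -18096/6893 (h = 18096*(-1/6893) = -18096/6893 ≈ -2.6253)
C(F) = 9 + F + 2*F² (C(F) = 9 + ((F² + F*F) + F) = 9 + ((F² + F²) + F) = 9 + (2*F² + F) = 9 + (F + 2*F²) = 9 + F + 2*F²)
(19959 + C(X(0, -9))) + h = (19959 + (9 + 13*(-9) + 2*(13*(-9))²)) - 18096/6893 = (19959 + (9 - 117 + 2*(-117)²)) - 18096/6893 = (19959 + (9 - 117 + 2*13689)) - 18096/6893 = (19959 + (9 - 117 + 27378)) - 18096/6893 = (19959 + 27270) - 18096/6893 = 47229 - 18096/6893 = 325531401/6893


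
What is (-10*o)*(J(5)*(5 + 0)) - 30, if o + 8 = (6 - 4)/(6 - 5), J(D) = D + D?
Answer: 2970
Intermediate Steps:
J(D) = 2*D
o = -6 (o = -8 + (6 - 4)/(6 - 5) = -8 + 2/1 = -8 + 2*1 = -8 + 2 = -6)
(-10*o)*(J(5)*(5 + 0)) - 30 = (-10*(-6))*((2*5)*(5 + 0)) - 30 = 60*(10*5) - 30 = 60*50 - 30 = 3000 - 30 = 2970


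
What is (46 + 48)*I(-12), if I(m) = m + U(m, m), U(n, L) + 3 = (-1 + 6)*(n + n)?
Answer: -12690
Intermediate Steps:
U(n, L) = -3 + 10*n (U(n, L) = -3 + (-1 + 6)*(n + n) = -3 + 5*(2*n) = -3 + 10*n)
I(m) = -3 + 11*m (I(m) = m + (-3 + 10*m) = -3 + 11*m)
(46 + 48)*I(-12) = (46 + 48)*(-3 + 11*(-12)) = 94*(-3 - 132) = 94*(-135) = -12690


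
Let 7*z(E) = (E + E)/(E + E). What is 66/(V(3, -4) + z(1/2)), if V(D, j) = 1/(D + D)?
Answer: 2772/13 ≈ 213.23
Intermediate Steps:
V(D, j) = 1/(2*D)
z(E) = 1/7 (z(E) = ((E + E)/(E + E))/7 = ((2*E)/((2*E)))/7 = ((2*E)*(1/(2*E)))/7 = (1/7)*1 = 1/7)
66/(V(3, -4) + z(1/2)) = 66/((1/2)/3 + 1/7) = 66/((1/2)*(1/3) + 1/7) = 66/(1/6 + 1/7) = 66/(13/42) = 66*(42/13) = 2772/13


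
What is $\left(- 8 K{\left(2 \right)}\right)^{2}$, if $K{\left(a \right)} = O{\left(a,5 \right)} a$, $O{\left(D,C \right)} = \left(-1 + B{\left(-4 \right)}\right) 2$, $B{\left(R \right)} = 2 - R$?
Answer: $25600$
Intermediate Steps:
$O{\left(D,C \right)} = 10$ ($O{\left(D,C \right)} = \left(-1 + \left(2 - -4\right)\right) 2 = \left(-1 + \left(2 + 4\right)\right) 2 = \left(-1 + 6\right) 2 = 5 \cdot 2 = 10$)
$K{\left(a \right)} = 10 a$
$\left(- 8 K{\left(2 \right)}\right)^{2} = \left(- 8 \cdot 10 \cdot 2\right)^{2} = \left(\left(-8\right) 20\right)^{2} = \left(-160\right)^{2} = 25600$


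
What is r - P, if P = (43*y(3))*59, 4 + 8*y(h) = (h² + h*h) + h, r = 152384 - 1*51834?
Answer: 761271/8 ≈ 95159.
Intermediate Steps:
r = 100550 (r = 152384 - 51834 = 100550)
y(h) = -½ + h²/4 + h/8 (y(h) = -½ + ((h² + h*h) + h)/8 = -½ + ((h² + h²) + h)/8 = -½ + (2*h² + h)/8 = -½ + (h + 2*h²)/8 = -½ + (h²/4 + h/8) = -½ + h²/4 + h/8)
P = 43129/8 (P = (43*(-½ + (¼)*3² + (⅛)*3))*59 = (43*(-½ + (¼)*9 + 3/8))*59 = (43*(-½ + 9/4 + 3/8))*59 = (43*(17/8))*59 = (731/8)*59 = 43129/8 ≈ 5391.1)
r - P = 100550 - 1*43129/8 = 100550 - 43129/8 = 761271/8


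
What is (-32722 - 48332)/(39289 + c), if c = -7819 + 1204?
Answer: -40527/16337 ≈ -2.4807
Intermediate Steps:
c = -6615
(-32722 - 48332)/(39289 + c) = (-32722 - 48332)/(39289 - 6615) = -81054/32674 = -81054*1/32674 = -40527/16337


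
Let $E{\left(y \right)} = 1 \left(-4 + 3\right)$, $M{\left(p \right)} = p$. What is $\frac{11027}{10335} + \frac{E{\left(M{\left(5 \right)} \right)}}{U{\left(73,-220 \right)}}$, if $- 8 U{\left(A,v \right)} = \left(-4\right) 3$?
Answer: $\frac{1379}{3445} \approx 0.40029$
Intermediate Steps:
$U{\left(A,v \right)} = \frac{3}{2}$ ($U{\left(A,v \right)} = - \frac{\left(-4\right) 3}{8} = \left(- \frac{1}{8}\right) \left(-12\right) = \frac{3}{2}$)
$E{\left(y \right)} = -1$ ($E{\left(y \right)} = 1 \left(-1\right) = -1$)
$\frac{11027}{10335} + \frac{E{\left(M{\left(5 \right)} \right)}}{U{\left(73,-220 \right)}} = \frac{11027}{10335} - \frac{1}{\frac{3}{2}} = 11027 \cdot \frac{1}{10335} - \frac{2}{3} = \frac{11027}{10335} - \frac{2}{3} = \frac{1379}{3445}$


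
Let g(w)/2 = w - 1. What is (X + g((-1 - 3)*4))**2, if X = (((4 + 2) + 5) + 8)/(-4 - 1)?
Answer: 35721/25 ≈ 1428.8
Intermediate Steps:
g(w) = -2 + 2*w (g(w) = 2*(w - 1) = 2*(-1 + w) = -2 + 2*w)
X = -19/5 (X = ((6 + 5) + 8)/(-5) = (11 + 8)*(-1/5) = 19*(-1/5) = -19/5 ≈ -3.8000)
(X + g((-1 - 3)*4))**2 = (-19/5 + (-2 + 2*((-1 - 3)*4)))**2 = (-19/5 + (-2 + 2*(-4*4)))**2 = (-19/5 + (-2 + 2*(-16)))**2 = (-19/5 + (-2 - 32))**2 = (-19/5 - 34)**2 = (-189/5)**2 = 35721/25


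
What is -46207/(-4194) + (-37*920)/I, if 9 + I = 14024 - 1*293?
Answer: 81881449/9591678 ≈ 8.5367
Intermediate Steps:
I = 13722 (I = -9 + (14024 - 1*293) = -9 + (14024 - 293) = -9 + 13731 = 13722)
-46207/(-4194) + (-37*920)/I = -46207/(-4194) - 37*920/13722 = -46207*(-1/4194) - 34040*1/13722 = 46207/4194 - 17020/6861 = 81881449/9591678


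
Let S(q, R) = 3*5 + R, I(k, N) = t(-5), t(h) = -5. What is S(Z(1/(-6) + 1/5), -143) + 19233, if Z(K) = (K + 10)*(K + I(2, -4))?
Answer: 19105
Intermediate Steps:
I(k, N) = -5
Z(K) = (-5 + K)*(10 + K) (Z(K) = (K + 10)*(K - 5) = (10 + K)*(-5 + K) = (-5 + K)*(10 + K))
S(q, R) = 15 + R
S(Z(1/(-6) + 1/5), -143) + 19233 = (15 - 143) + 19233 = -128 + 19233 = 19105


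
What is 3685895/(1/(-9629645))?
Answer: -35493860357275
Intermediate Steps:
3685895/(1/(-9629645)) = 3685895/(-1/9629645) = 3685895*(-9629645) = -35493860357275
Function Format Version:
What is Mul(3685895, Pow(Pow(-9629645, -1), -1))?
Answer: -35493860357275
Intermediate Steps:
Mul(3685895, Pow(Pow(-9629645, -1), -1)) = Mul(3685895, Pow(Rational(-1, 9629645), -1)) = Mul(3685895, -9629645) = -35493860357275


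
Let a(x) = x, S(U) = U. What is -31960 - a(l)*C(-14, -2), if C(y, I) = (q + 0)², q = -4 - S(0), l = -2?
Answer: -31928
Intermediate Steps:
q = -4 (q = -4 - 1*0 = -4 + 0 = -4)
C(y, I) = 16 (C(y, I) = (-4 + 0)² = (-4)² = 16)
-31960 - a(l)*C(-14, -2) = -31960 - (-2)*16 = -31960 - 1*(-32) = -31960 + 32 = -31928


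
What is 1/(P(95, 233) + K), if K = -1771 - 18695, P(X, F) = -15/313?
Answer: -313/6405873 ≈ -4.8861e-5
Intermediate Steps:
P(X, F) = -15/313 (P(X, F) = -15*1/313 = -15/313)
K = -20466
1/(P(95, 233) + K) = 1/(-15/313 - 20466) = 1/(-6405873/313) = -313/6405873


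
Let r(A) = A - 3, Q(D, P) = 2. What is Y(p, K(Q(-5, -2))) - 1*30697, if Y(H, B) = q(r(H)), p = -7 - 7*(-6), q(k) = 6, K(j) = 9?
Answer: -30691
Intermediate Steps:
r(A) = -3 + A
p = 35 (p = -7 + 42 = 35)
Y(H, B) = 6
Y(p, K(Q(-5, -2))) - 1*30697 = 6 - 1*30697 = 6 - 30697 = -30691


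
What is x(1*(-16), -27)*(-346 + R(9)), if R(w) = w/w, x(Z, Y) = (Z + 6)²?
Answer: -34500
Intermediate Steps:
x(Z, Y) = (6 + Z)²
R(w) = 1
x(1*(-16), -27)*(-346 + R(9)) = (6 + 1*(-16))²*(-346 + 1) = (6 - 16)²*(-345) = (-10)²*(-345) = 100*(-345) = -34500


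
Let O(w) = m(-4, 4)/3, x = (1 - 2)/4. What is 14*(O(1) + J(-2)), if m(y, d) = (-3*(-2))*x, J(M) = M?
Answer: -35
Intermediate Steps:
x = -¼ (x = -1*¼ = -¼ ≈ -0.25000)
m(y, d) = -3/2 (m(y, d) = -3*(-2)*(-¼) = 6*(-¼) = -3/2)
O(w) = -½ (O(w) = -3/2/3 = -3/2*⅓ = -½)
14*(O(1) + J(-2)) = 14*(-½ - 2) = 14*(-5/2) = -35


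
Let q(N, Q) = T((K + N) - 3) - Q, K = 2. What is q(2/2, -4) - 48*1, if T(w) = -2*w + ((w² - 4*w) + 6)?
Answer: -38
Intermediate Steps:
T(w) = 6 + w² - 6*w (T(w) = -2*w + (6 + w² - 4*w) = 6 + w² - 6*w)
q(N, Q) = 12 + (-1 + N)² - Q - 6*N (q(N, Q) = (6 + ((2 + N) - 3)² - 6*((2 + N) - 3)) - Q = (6 + (-1 + N)² - 6*(-1 + N)) - Q = (6 + (-1 + N)² + (6 - 6*N)) - Q = (12 + (-1 + N)² - 6*N) - Q = 12 + (-1 + N)² - Q - 6*N)
q(2/2, -4) - 48*1 = (13 + (2/2)² - 1*(-4) - 16/2) - 48*1 = (13 + (2*(½))² + 4 - 16/2) - 48 = (13 + 1² + 4 - 8*1) - 48 = (13 + 1 + 4 - 8) - 48 = 10 - 48 = -38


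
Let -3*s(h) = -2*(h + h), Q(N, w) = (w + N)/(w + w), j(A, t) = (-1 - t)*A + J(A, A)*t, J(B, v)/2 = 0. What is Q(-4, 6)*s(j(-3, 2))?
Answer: 2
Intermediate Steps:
J(B, v) = 0 (J(B, v) = 2*0 = 0)
j(A, t) = A*(-1 - t) (j(A, t) = (-1 - t)*A + 0*t = A*(-1 - t) + 0 = A*(-1 - t))
Q(N, w) = (N + w)/(2*w) (Q(N, w) = (N + w)/((2*w)) = (N + w)*(1/(2*w)) = (N + w)/(2*w))
s(h) = 4*h/3 (s(h) = -(-2)*(h + h)/3 = -(-2)*2*h/3 = -(-4)*h/3 = 4*h/3)
Q(-4, 6)*s(j(-3, 2)) = ((½)*(-4 + 6)/6)*(4*(-3*(-1 - 1*2))/3) = ((½)*(⅙)*2)*(4*(-3*(-1 - 2))/3) = (4*(-3*(-3))/3)/6 = ((4/3)*9)/6 = (⅙)*12 = 2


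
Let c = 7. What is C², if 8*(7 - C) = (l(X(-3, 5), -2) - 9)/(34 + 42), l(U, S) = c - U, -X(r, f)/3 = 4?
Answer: 4507129/92416 ≈ 48.770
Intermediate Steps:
X(r, f) = -12 (X(r, f) = -3*4 = -12)
l(U, S) = 7 - U
C = 2123/304 (C = 7 - ((7 - 1*(-12)) - 9)/(8*(34 + 42)) = 7 - ((7 + 12) - 9)/(8*76) = 7 - (19 - 9)/(8*76) = 7 - 5/(4*76) = 7 - ⅛*5/38 = 7 - 5/304 = 2123/304 ≈ 6.9836)
C² = (2123/304)² = 4507129/92416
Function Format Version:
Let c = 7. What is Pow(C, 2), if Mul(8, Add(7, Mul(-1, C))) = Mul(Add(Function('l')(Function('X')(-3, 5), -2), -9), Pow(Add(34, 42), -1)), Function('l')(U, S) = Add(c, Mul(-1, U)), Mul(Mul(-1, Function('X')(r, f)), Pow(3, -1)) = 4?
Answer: Rational(4507129, 92416) ≈ 48.770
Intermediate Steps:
Function('X')(r, f) = -12 (Function('X')(r, f) = Mul(-3, 4) = -12)
Function('l')(U, S) = Add(7, Mul(-1, U))
C = Rational(2123, 304) (C = Add(7, Mul(Rational(-1, 8), Mul(Add(Add(7, Mul(-1, -12)), -9), Pow(Add(34, 42), -1)))) = Add(7, Mul(Rational(-1, 8), Mul(Add(Add(7, 12), -9), Pow(76, -1)))) = Add(7, Mul(Rational(-1, 8), Mul(Add(19, -9), Rational(1, 76)))) = Add(7, Mul(Rational(-1, 8), Mul(10, Rational(1, 76)))) = Add(7, Mul(Rational(-1, 8), Rational(5, 38))) = Add(7, Rational(-5, 304)) = Rational(2123, 304) ≈ 6.9836)
Pow(C, 2) = Pow(Rational(2123, 304), 2) = Rational(4507129, 92416)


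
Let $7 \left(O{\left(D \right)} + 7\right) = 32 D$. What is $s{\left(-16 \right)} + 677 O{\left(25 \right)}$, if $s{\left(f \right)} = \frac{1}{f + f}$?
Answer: $\frac{16269657}{224} \approx 72632.0$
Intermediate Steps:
$s{\left(f \right)} = \frac{1}{2 f}$
$O{\left(D \right)} = -7 + \frac{32 D}{7}$
$s{\left(-16 \right)} + 677 O{\left(25 \right)} = \frac{1}{2 \left(-16\right)} + 677 \left(-7 + \frac{32}{7} \cdot 25\right) = \frac{1}{2} \left(- \frac{1}{16}\right) + 677 \left(-7 + \frac{800}{7}\right) = - \frac{1}{32} + 677 \cdot \frac{751}{7} = - \frac{1}{32} + \frac{508427}{7} = \frac{16269657}{224}$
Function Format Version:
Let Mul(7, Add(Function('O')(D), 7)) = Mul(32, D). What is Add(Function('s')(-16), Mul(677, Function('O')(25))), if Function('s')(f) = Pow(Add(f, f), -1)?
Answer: Rational(16269657, 224) ≈ 72632.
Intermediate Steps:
Function('s')(f) = Mul(Rational(1, 2), Pow(f, -1)) (Function('s')(f) = Pow(Mul(2, f), -1) = Mul(Rational(1, 2), Pow(f, -1)))
Function('O')(D) = Add(-7, Mul(Rational(32, 7), D)) (Function('O')(D) = Add(-7, Mul(Rational(1, 7), Mul(32, D))) = Add(-7, Mul(Rational(32, 7), D)))
Add(Function('s')(-16), Mul(677, Function('O')(25))) = Add(Mul(Rational(1, 2), Pow(-16, -1)), Mul(677, Add(-7, Mul(Rational(32, 7), 25)))) = Add(Mul(Rational(1, 2), Rational(-1, 16)), Mul(677, Add(-7, Rational(800, 7)))) = Add(Rational(-1, 32), Mul(677, Rational(751, 7))) = Add(Rational(-1, 32), Rational(508427, 7)) = Rational(16269657, 224)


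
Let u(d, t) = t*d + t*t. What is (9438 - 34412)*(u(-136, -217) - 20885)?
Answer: -1391451384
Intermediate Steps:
u(d, t) = t**2 + d*t (u(d, t) = d*t + t**2 = t**2 + d*t)
(9438 - 34412)*(u(-136, -217) - 20885) = (9438 - 34412)*(-217*(-136 - 217) - 20885) = -24974*(-217*(-353) - 20885) = -24974*(76601 - 20885) = -24974*55716 = -1391451384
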